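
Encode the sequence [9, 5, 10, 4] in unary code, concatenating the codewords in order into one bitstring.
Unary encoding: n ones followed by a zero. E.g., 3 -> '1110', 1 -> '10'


Encode each number as n ones followed by a terminating 0:
  9 -> 1111111110 (10 bits)
  5 -> 111110 (6 bits)
  10 -> 11111111110 (11 bits)
  4 -> 11110 (5 bits)
Total length = 10 + 6 + 11 + 5 = 32 bits.

Unary([9, 5, 10, 4]) = 11111111101111101111111111011110 (32 bits)


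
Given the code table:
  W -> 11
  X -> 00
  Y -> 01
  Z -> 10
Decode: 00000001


Decoding:
00 -> X
00 -> X
00 -> X
01 -> Y


Result: XXXY


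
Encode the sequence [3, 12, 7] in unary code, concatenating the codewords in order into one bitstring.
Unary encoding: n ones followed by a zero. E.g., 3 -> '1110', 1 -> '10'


Encode each number as n ones followed by a terminating 0:
  3 -> 1110 (4 bits)
  12 -> 1111111111110 (13 bits)
  7 -> 11111110 (8 bits)
Total length = 4 + 13 + 8 = 25 bits.

Unary([3, 12, 7]) = 1110111111111111011111110 (25 bits)


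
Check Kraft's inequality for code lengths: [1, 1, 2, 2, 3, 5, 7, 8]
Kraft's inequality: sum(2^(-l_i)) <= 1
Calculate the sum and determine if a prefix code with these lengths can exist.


Sum = 2^(-1) + 2^(-1) + 2^(-2) + 2^(-2) + 2^(-3) + 2^(-5) + 2^(-7) + 2^(-8)
    = 0.5 + 0.5 + 0.25 + 0.25 + 0.125 + 0.03125 + 0.0078125 + 0.00390625
    = 427/256 = 1.66796875
Since 1.66796875 > 1, Kraft's inequality is NOT satisfied.
A prefix code with these lengths CANNOT exist.

Kraft sum = 1.66796875. Not satisfied.


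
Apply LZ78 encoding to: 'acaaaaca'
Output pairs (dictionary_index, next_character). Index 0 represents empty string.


LZ78 encoding steps:
Dictionary: {0: ''}
Step 1: w='' (idx 0), next='a' -> output (0, 'a'), add 'a' as idx 1
Step 2: w='' (idx 0), next='c' -> output (0, 'c'), add 'c' as idx 2
Step 3: w='a' (idx 1), next='a' -> output (1, 'a'), add 'aa' as idx 3
Step 4: w='aa' (idx 3), next='c' -> output (3, 'c'), add 'aac' as idx 4
Step 5: w='a' (idx 1), end of input -> output (1, '')


Encoded: [(0, 'a'), (0, 'c'), (1, 'a'), (3, 'c'), (1, '')]


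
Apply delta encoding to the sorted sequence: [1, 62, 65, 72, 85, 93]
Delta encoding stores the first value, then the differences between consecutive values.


First value: 1
Deltas:
  62 - 1 = 61
  65 - 62 = 3
  72 - 65 = 7
  85 - 72 = 13
  93 - 85 = 8


Delta encoded: [1, 61, 3, 7, 13, 8]


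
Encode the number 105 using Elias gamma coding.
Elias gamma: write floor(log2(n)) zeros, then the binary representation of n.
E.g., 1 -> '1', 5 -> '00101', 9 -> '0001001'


num_bits = floor(log2(105)) + 1 = 7
leading_zeros = num_bits - 1 = 6
binary(105) = 1101001

Elias gamma(105) = '000000' + '1101001' = 0000001101001 (13 bits)


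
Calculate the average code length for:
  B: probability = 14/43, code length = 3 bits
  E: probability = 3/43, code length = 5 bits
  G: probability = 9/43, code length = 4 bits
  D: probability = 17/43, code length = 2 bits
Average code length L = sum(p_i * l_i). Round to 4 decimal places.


Weighted contributions p_i * l_i:
  B: (14/43) * 3 = 42/43
  E: (3/43) * 5 = 15/43
  G: (9/43) * 4 = 36/43
  D: (17/43) * 2 = 34/43
Sum = (42 + 15 + 36 + 34)/43 = 127/43

L = 127/43 = 2.9535 bits/symbol


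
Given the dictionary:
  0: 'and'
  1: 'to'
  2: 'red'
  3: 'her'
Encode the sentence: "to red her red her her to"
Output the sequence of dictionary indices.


Look up each word in the dictionary:
  'to' -> 1
  'red' -> 2
  'her' -> 3
  'red' -> 2
  'her' -> 3
  'her' -> 3
  'to' -> 1

Encoded: [1, 2, 3, 2, 3, 3, 1]


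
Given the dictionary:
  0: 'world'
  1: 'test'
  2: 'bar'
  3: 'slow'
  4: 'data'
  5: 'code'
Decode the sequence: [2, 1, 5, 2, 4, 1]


Look up each index in the dictionary:
  2 -> 'bar'
  1 -> 'test'
  5 -> 'code'
  2 -> 'bar'
  4 -> 'data'
  1 -> 'test'

Decoded: "bar test code bar data test"


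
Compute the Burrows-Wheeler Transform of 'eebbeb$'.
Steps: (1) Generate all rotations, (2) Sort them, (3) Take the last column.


Rotations (sorted):
  0: $eebbeb -> last char: b
  1: b$eebbe -> last char: e
  2: bbeb$ee -> last char: e
  3: beb$eeb -> last char: b
  4: eb$eebb -> last char: b
  5: ebbeb$e -> last char: e
  6: eebbeb$ -> last char: $


BWT = beebbe$


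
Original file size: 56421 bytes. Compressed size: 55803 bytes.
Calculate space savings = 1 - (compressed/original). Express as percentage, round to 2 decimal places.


ratio = compressed/original = 55803/56421 = 0.989047
savings = 1 - ratio = 1 - 0.989047 = 0.010953
as a percentage: 0.010953 * 100 = 1.1%

Space savings = 1 - 55803/56421 = 1.1%


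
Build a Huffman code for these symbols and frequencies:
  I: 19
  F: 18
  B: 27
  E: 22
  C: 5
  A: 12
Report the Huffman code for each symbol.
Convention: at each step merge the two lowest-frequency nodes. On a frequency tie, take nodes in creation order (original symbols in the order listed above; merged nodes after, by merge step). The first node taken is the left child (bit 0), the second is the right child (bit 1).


Huffman tree construction:
Step 1: Merge C(5) + A(12) = 17
Step 2: Merge (C+A)(17) + F(18) = 35
Step 3: Merge I(19) + E(22) = 41
Step 4: Merge B(27) + ((C+A)+F)(35) = 62
Step 5: Merge (I+E)(41) + (B+((C+A)+F))(62) = 103
Read each symbol's code off the tree from the root (left child = 0, right child = 1).

Codes:
  I: 00 (length 2)
  F: 111 (length 3)
  B: 10 (length 2)
  E: 01 (length 2)
  C: 1100 (length 4)
  A: 1101 (length 4)
Average code length: 258/103 = 2.5049 bits/symbol


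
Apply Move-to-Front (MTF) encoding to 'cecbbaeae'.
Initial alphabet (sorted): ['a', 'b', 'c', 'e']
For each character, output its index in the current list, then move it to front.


MTF encoding:
'c': index 2 in ['a', 'b', 'c', 'e'] -> ['c', 'a', 'b', 'e']
'e': index 3 in ['c', 'a', 'b', 'e'] -> ['e', 'c', 'a', 'b']
'c': index 1 in ['e', 'c', 'a', 'b'] -> ['c', 'e', 'a', 'b']
'b': index 3 in ['c', 'e', 'a', 'b'] -> ['b', 'c', 'e', 'a']
'b': index 0 in ['b', 'c', 'e', 'a'] -> ['b', 'c', 'e', 'a']
'a': index 3 in ['b', 'c', 'e', 'a'] -> ['a', 'b', 'c', 'e']
'e': index 3 in ['a', 'b', 'c', 'e'] -> ['e', 'a', 'b', 'c']
'a': index 1 in ['e', 'a', 'b', 'c'] -> ['a', 'e', 'b', 'c']
'e': index 1 in ['a', 'e', 'b', 'c'] -> ['e', 'a', 'b', 'c']


Output: [2, 3, 1, 3, 0, 3, 3, 1, 1]


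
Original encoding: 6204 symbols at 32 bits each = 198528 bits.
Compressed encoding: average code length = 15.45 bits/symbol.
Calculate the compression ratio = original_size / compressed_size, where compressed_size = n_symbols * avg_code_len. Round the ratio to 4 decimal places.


original_size = n_symbols * orig_bits = 6204 * 32 = 198528 bits
compressed_size = n_symbols * avg_code_len = 6204 * 15.45 = 95851.8 bits
ratio = original_size / compressed_size = 198528 / 95851.8 = 2.0712

Compression ratio = 2.0712


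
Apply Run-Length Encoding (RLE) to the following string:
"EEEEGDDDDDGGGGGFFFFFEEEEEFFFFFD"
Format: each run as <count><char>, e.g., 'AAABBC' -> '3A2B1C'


Scanning runs left to right:
  i=0: run of 'E' x 4 -> '4E'
  i=4: run of 'G' x 1 -> '1G'
  i=5: run of 'D' x 5 -> '5D'
  i=10: run of 'G' x 5 -> '5G'
  i=15: run of 'F' x 5 -> '5F'
  i=20: run of 'E' x 5 -> '5E'
  i=25: run of 'F' x 5 -> '5F'
  i=30: run of 'D' x 1 -> '1D'

RLE = 4E1G5D5G5F5E5F1D


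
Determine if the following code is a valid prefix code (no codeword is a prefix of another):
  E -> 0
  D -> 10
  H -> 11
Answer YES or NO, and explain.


Checking each pair (does one codeword prefix another?):
  E='0' vs D='10': no prefix
  E='0' vs H='11': no prefix
  D='10' vs E='0': no prefix
  D='10' vs H='11': no prefix
  H='11' vs E='0': no prefix
  H='11' vs D='10': no prefix
No violation found over all pairs.

YES -- this is a valid prefix code. No codeword is a prefix of any other codeword.


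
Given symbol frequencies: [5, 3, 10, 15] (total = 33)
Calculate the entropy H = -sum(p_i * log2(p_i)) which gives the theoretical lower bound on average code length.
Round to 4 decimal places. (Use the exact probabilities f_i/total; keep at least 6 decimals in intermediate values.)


Per-symbol terms -p_i * log2(p_i) with p_i = f_i/33:
  p = 5/33 = 0.151515: log2(p) = -2.722466, -p*log2(p) = 0.412495
  p = 3/33 = 0.090909: log2(p) = -3.459432, -p*log2(p) = 0.314494
  p = 10/33 = 0.303030: log2(p) = -1.722466, -p*log2(p) = 0.521959
  p = 15/33 = 0.454545: log2(p) = -1.137504, -p*log2(p) = 0.517047
H = 0.412495 + 0.314494 + 0.521959 + 0.517047 = 1.765995

H = 1.766 bits/symbol


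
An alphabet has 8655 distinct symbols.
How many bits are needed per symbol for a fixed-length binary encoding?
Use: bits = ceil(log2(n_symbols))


log2(8655) = 13.0793
Bracket: 2^13 = 8192 < 8655 <= 2^14 = 16384
So ceil(log2(8655)) = 14

bits = ceil(log2(8655)) = ceil(13.0793) = 14 bits


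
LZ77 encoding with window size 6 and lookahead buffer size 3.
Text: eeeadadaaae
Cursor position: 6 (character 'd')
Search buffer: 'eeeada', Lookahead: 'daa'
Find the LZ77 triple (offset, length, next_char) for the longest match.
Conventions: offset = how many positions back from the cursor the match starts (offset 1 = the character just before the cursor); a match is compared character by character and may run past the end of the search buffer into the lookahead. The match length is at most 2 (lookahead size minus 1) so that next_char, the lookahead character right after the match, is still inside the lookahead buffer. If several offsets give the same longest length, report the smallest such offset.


Try each offset into the search buffer:
  offset=1 (pos 5, char 'a'): match length 0
  offset=2 (pos 4, char 'd'): match length 2
  offset=3 (pos 3, char 'a'): match length 0
  offset=4 (pos 2, char 'e'): match length 0
  offset=5 (pos 1, char 'e'): match length 0
  offset=6 (pos 0, char 'e'): match length 0
Longest match has length 2 at offset 2.
next_char = character at position 6 + 2 = 8 -> 'a'

Best match: offset=2, length=2 (matching 'da' starting at position 4)
LZ77 triple: (2, 2, 'a')


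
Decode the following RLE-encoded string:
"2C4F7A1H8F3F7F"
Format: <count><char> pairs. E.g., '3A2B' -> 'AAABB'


Expanding each <count><char> pair:
  2C -> 'CC'
  4F -> 'FFFF'
  7A -> 'AAAAAAA'
  1H -> 'H'
  8F -> 'FFFFFFFF'
  3F -> 'FFF'
  7F -> 'FFFFFFF'

Decoded = CCFFFFAAAAAAAHFFFFFFFFFFFFFFFFFF


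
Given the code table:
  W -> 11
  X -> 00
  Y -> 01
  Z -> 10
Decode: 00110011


Decoding:
00 -> X
11 -> W
00 -> X
11 -> W


Result: XWXW


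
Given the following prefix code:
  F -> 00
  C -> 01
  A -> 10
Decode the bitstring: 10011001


Decoding step by step:
Bits 10 -> A
Bits 01 -> C
Bits 10 -> A
Bits 01 -> C


Decoded message: ACAC


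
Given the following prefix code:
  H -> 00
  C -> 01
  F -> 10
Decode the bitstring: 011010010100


Decoding step by step:
Bits 01 -> C
Bits 10 -> F
Bits 10 -> F
Bits 01 -> C
Bits 01 -> C
Bits 00 -> H


Decoded message: CFFCCH


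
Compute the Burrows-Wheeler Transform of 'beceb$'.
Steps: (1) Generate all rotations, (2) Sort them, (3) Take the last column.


Rotations (sorted):
  0: $beceb -> last char: b
  1: b$bece -> last char: e
  2: beceb$ -> last char: $
  3: ceb$be -> last char: e
  4: eb$bec -> last char: c
  5: eceb$b -> last char: b


BWT = be$ecb


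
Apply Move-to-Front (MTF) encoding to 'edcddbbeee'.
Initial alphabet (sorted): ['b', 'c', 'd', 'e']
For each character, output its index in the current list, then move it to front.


MTF encoding:
'e': index 3 in ['b', 'c', 'd', 'e'] -> ['e', 'b', 'c', 'd']
'd': index 3 in ['e', 'b', 'c', 'd'] -> ['d', 'e', 'b', 'c']
'c': index 3 in ['d', 'e', 'b', 'c'] -> ['c', 'd', 'e', 'b']
'd': index 1 in ['c', 'd', 'e', 'b'] -> ['d', 'c', 'e', 'b']
'd': index 0 in ['d', 'c', 'e', 'b'] -> ['d', 'c', 'e', 'b']
'b': index 3 in ['d', 'c', 'e', 'b'] -> ['b', 'd', 'c', 'e']
'b': index 0 in ['b', 'd', 'c', 'e'] -> ['b', 'd', 'c', 'e']
'e': index 3 in ['b', 'd', 'c', 'e'] -> ['e', 'b', 'd', 'c']
'e': index 0 in ['e', 'b', 'd', 'c'] -> ['e', 'b', 'd', 'c']
'e': index 0 in ['e', 'b', 'd', 'c'] -> ['e', 'b', 'd', 'c']


Output: [3, 3, 3, 1, 0, 3, 0, 3, 0, 0]


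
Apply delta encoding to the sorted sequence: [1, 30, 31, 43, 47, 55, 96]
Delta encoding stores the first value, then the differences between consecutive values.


First value: 1
Deltas:
  30 - 1 = 29
  31 - 30 = 1
  43 - 31 = 12
  47 - 43 = 4
  55 - 47 = 8
  96 - 55 = 41


Delta encoded: [1, 29, 1, 12, 4, 8, 41]


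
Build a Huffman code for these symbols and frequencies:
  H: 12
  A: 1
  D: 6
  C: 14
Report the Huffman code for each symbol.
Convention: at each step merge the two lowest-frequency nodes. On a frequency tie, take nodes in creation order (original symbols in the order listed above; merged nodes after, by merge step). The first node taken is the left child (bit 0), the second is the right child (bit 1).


Huffman tree construction:
Step 1: Merge A(1) + D(6) = 7
Step 2: Merge (A+D)(7) + H(12) = 19
Step 3: Merge C(14) + ((A+D)+H)(19) = 33
Read each symbol's code off the tree from the root (left child = 0, right child = 1).

Codes:
  H: 11 (length 2)
  A: 100 (length 3)
  D: 101 (length 3)
  C: 0 (length 1)
Average code length: 59/33 = 1.7879 bits/symbol


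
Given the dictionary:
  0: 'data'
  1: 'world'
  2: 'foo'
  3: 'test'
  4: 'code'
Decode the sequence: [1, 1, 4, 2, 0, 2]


Look up each index in the dictionary:
  1 -> 'world'
  1 -> 'world'
  4 -> 'code'
  2 -> 'foo'
  0 -> 'data'
  2 -> 'foo'

Decoded: "world world code foo data foo"


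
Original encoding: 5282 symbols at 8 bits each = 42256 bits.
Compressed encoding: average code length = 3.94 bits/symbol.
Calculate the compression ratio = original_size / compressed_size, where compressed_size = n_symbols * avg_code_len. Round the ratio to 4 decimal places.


original_size = n_symbols * orig_bits = 5282 * 8 = 42256 bits
compressed_size = n_symbols * avg_code_len = 5282 * 3.94 = 20811.08 bits
ratio = original_size / compressed_size = 42256 / 20811.08 = 2.0305

Compression ratio = 2.0305


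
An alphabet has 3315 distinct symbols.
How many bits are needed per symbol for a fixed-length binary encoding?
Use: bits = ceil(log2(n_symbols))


log2(3315) = 11.6948
Bracket: 2^11 = 2048 < 3315 <= 2^12 = 4096
So ceil(log2(3315)) = 12

bits = ceil(log2(3315)) = ceil(11.6948) = 12 bits


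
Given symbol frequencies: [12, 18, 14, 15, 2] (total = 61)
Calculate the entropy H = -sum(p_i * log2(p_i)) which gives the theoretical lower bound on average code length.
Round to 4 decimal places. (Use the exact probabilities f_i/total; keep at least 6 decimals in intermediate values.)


Per-symbol terms -p_i * log2(p_i) with p_i = f_i/61:
  p = 12/61 = 0.196721: log2(p) = -2.345775, -p*log2(p) = 0.461464
  p = 18/61 = 0.295082: log2(p) = -1.760812, -p*log2(p) = 0.519584
  p = 14/61 = 0.229508: log2(p) = -2.123382, -p*log2(p) = 0.487334
  p = 15/61 = 0.245902: log2(p) = -2.023847, -p*log2(p) = 0.497667
  p = 2/61 = 0.032787: log2(p) = -4.930737, -p*log2(p) = 0.161664
H = 0.461464 + 0.519584 + 0.487334 + 0.497667 + 0.161664 = 2.127713

H = 2.1277 bits/symbol


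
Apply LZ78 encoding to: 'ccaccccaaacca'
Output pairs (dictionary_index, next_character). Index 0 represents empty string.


LZ78 encoding steps:
Dictionary: {0: ''}
Step 1: w='' (idx 0), next='c' -> output (0, 'c'), add 'c' as idx 1
Step 2: w='c' (idx 1), next='a' -> output (1, 'a'), add 'ca' as idx 2
Step 3: w='c' (idx 1), next='c' -> output (1, 'c'), add 'cc' as idx 3
Step 4: w='cc' (idx 3), next='a' -> output (3, 'a'), add 'cca' as idx 4
Step 5: w='' (idx 0), next='a' -> output (0, 'a'), add 'a' as idx 5
Step 6: w='a' (idx 5), next='c' -> output (5, 'c'), add 'ac' as idx 6
Step 7: w='ca' (idx 2), end of input -> output (2, '')


Encoded: [(0, 'c'), (1, 'a'), (1, 'c'), (3, 'a'), (0, 'a'), (5, 'c'), (2, '')]


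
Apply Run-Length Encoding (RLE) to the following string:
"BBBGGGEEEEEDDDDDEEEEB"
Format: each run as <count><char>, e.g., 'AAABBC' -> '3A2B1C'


Scanning runs left to right:
  i=0: run of 'B' x 3 -> '3B'
  i=3: run of 'G' x 3 -> '3G'
  i=6: run of 'E' x 5 -> '5E'
  i=11: run of 'D' x 5 -> '5D'
  i=16: run of 'E' x 4 -> '4E'
  i=20: run of 'B' x 1 -> '1B'

RLE = 3B3G5E5D4E1B


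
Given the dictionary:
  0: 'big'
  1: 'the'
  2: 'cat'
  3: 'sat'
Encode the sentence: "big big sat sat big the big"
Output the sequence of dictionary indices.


Look up each word in the dictionary:
  'big' -> 0
  'big' -> 0
  'sat' -> 3
  'sat' -> 3
  'big' -> 0
  'the' -> 1
  'big' -> 0

Encoded: [0, 0, 3, 3, 0, 1, 0]


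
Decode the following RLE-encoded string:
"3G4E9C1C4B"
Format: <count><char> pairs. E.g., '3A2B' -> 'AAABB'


Expanding each <count><char> pair:
  3G -> 'GGG'
  4E -> 'EEEE'
  9C -> 'CCCCCCCCC'
  1C -> 'C'
  4B -> 'BBBB'

Decoded = GGGEEEECCCCCCCCCCBBBB


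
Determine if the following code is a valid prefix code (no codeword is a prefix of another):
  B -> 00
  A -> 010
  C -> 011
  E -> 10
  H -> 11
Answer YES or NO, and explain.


Checking each pair (does one codeword prefix another?):
  B='00' vs A='010': no prefix
  B='00' vs C='011': no prefix
  B='00' vs E='10': no prefix
  B='00' vs H='11': no prefix
  A='010' vs B='00': no prefix
  A='010' vs C='011': no prefix
  A='010' vs E='10': no prefix
  A='010' vs H='11': no prefix
  C='011' vs B='00': no prefix
  C='011' vs A='010': no prefix
  C='011' vs E='10': no prefix
  C='011' vs H='11': no prefix
  E='10' vs B='00': no prefix
  E='10' vs A='010': no prefix
  E='10' vs C='011': no prefix
  E='10' vs H='11': no prefix
  H='11' vs B='00': no prefix
  H='11' vs A='010': no prefix
  H='11' vs C='011': no prefix
  H='11' vs E='10': no prefix
No violation found over all pairs.

YES -- this is a valid prefix code. No codeword is a prefix of any other codeword.


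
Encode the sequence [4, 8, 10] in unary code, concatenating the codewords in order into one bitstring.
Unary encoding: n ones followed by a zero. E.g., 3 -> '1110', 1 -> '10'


Encode each number as n ones followed by a terminating 0:
  4 -> 11110 (5 bits)
  8 -> 111111110 (9 bits)
  10 -> 11111111110 (11 bits)
Total length = 5 + 9 + 11 = 25 bits.

Unary([4, 8, 10]) = 1111011111111011111111110 (25 bits)


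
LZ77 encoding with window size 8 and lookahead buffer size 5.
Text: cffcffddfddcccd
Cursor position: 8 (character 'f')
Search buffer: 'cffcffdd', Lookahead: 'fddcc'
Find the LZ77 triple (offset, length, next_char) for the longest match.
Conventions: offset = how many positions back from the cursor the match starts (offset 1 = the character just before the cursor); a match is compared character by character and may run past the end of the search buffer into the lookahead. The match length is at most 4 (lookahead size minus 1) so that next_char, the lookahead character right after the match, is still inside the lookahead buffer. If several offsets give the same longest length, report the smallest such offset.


Try each offset into the search buffer:
  offset=1 (pos 7, char 'd'): match length 0
  offset=2 (pos 6, char 'd'): match length 0
  offset=3 (pos 5, char 'f'): match length 3
  offset=4 (pos 4, char 'f'): match length 1
  offset=5 (pos 3, char 'c'): match length 0
  offset=6 (pos 2, char 'f'): match length 1
  offset=7 (pos 1, char 'f'): match length 1
  offset=8 (pos 0, char 'c'): match length 0
Longest match has length 3 at offset 3.
next_char = character at position 8 + 3 = 11 -> 'c'

Best match: offset=3, length=3 (matching 'fdd' starting at position 5)
LZ77 triple: (3, 3, 'c')


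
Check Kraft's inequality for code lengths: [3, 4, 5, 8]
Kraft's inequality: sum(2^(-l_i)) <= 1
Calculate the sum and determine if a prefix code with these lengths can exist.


Sum = 2^(-3) + 2^(-4) + 2^(-5) + 2^(-8)
    = 0.125 + 0.0625 + 0.03125 + 0.00390625
    = 57/256 = 0.22265625
Since 0.22265625 <= 1, Kraft's inequality IS satisfied.
A prefix code with these lengths CAN exist.

Kraft sum = 0.22265625. Satisfied.


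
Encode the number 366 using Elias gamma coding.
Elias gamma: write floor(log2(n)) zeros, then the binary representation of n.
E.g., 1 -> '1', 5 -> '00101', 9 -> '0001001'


num_bits = floor(log2(366)) + 1 = 9
leading_zeros = num_bits - 1 = 8
binary(366) = 101101110

Elias gamma(366) = '00000000' + '101101110' = 00000000101101110 (17 bits)


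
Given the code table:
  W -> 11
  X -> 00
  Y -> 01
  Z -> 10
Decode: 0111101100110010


Decoding:
01 -> Y
11 -> W
10 -> Z
11 -> W
00 -> X
11 -> W
00 -> X
10 -> Z


Result: YWZWXWXZ


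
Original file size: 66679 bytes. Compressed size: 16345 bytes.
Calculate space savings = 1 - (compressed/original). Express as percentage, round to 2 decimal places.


ratio = compressed/original = 16345/66679 = 0.24513
savings = 1 - ratio = 1 - 0.24513 = 0.75487
as a percentage: 0.75487 * 100 = 75.49%

Space savings = 1 - 16345/66679 = 75.49%


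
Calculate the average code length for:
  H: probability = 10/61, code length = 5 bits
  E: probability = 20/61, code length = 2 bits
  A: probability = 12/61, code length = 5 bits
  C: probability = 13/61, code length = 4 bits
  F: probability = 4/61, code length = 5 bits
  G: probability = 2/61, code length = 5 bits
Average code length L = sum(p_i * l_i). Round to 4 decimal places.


Weighted contributions p_i * l_i:
  H: (10/61) * 5 = 50/61
  E: (20/61) * 2 = 40/61
  A: (12/61) * 5 = 60/61
  C: (13/61) * 4 = 52/61
  F: (4/61) * 5 = 20/61
  G: (2/61) * 5 = 10/61
Sum = (50 + 40 + 60 + 52 + 20 + 10)/61 = 232/61

L = 232/61 = 3.8033 bits/symbol


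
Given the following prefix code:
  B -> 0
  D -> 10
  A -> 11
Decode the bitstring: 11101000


Decoding step by step:
Bits 11 -> A
Bits 10 -> D
Bits 10 -> D
Bits 0 -> B
Bits 0 -> B


Decoded message: ADDBB


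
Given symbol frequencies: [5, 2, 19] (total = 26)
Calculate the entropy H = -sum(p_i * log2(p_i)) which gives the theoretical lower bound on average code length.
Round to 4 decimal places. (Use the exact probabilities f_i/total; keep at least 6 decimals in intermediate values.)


Per-symbol terms -p_i * log2(p_i) with p_i = f_i/26:
  p = 5/26 = 0.192308: log2(p) = -2.378512, -p*log2(p) = 0.457406
  p = 2/26 = 0.076923: log2(p) = -3.700440, -p*log2(p) = 0.284649
  p = 19/26 = 0.730769: log2(p) = -0.452512, -p*log2(p) = 0.330682
H = 0.457406 + 0.284649 + 0.330682 = 1.072737

H = 1.0727 bits/symbol


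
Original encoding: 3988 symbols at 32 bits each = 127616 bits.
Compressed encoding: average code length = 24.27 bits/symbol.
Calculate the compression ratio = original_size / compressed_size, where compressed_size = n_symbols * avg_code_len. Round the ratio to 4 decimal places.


original_size = n_symbols * orig_bits = 3988 * 32 = 127616 bits
compressed_size = n_symbols * avg_code_len = 3988 * 24.27 = 96788.76 bits
ratio = original_size / compressed_size = 127616 / 96788.76 = 1.3185

Compression ratio = 1.3185


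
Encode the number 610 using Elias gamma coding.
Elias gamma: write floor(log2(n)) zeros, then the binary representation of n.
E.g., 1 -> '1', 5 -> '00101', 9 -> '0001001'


num_bits = floor(log2(610)) + 1 = 10
leading_zeros = num_bits - 1 = 9
binary(610) = 1001100010

Elias gamma(610) = '000000000' + '1001100010' = 0000000001001100010 (19 bits)


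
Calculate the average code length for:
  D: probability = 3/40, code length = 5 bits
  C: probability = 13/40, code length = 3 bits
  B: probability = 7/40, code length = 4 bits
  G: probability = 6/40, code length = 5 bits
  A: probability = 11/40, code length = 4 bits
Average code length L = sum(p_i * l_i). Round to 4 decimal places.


Weighted contributions p_i * l_i:
  D: (3/40) * 5 = 15/40
  C: (13/40) * 3 = 39/40
  B: (7/40) * 4 = 28/40
  G: (6/40) * 5 = 30/40
  A: (11/40) * 4 = 44/40
Sum = (15 + 39 + 28 + 30 + 44)/40 = 156/40

L = 156/40 = 3.9000 bits/symbol


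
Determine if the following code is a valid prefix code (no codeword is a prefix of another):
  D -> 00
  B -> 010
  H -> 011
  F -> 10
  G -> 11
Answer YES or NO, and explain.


Checking each pair (does one codeword prefix another?):
  D='00' vs B='010': no prefix
  D='00' vs H='011': no prefix
  D='00' vs F='10': no prefix
  D='00' vs G='11': no prefix
  B='010' vs D='00': no prefix
  B='010' vs H='011': no prefix
  B='010' vs F='10': no prefix
  B='010' vs G='11': no prefix
  H='011' vs D='00': no prefix
  H='011' vs B='010': no prefix
  H='011' vs F='10': no prefix
  H='011' vs G='11': no prefix
  F='10' vs D='00': no prefix
  F='10' vs B='010': no prefix
  F='10' vs H='011': no prefix
  F='10' vs G='11': no prefix
  G='11' vs D='00': no prefix
  G='11' vs B='010': no prefix
  G='11' vs H='011': no prefix
  G='11' vs F='10': no prefix
No violation found over all pairs.

YES -- this is a valid prefix code. No codeword is a prefix of any other codeword.


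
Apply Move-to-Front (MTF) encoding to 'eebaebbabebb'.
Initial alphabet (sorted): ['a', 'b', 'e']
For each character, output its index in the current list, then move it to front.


MTF encoding:
'e': index 2 in ['a', 'b', 'e'] -> ['e', 'a', 'b']
'e': index 0 in ['e', 'a', 'b'] -> ['e', 'a', 'b']
'b': index 2 in ['e', 'a', 'b'] -> ['b', 'e', 'a']
'a': index 2 in ['b', 'e', 'a'] -> ['a', 'b', 'e']
'e': index 2 in ['a', 'b', 'e'] -> ['e', 'a', 'b']
'b': index 2 in ['e', 'a', 'b'] -> ['b', 'e', 'a']
'b': index 0 in ['b', 'e', 'a'] -> ['b', 'e', 'a']
'a': index 2 in ['b', 'e', 'a'] -> ['a', 'b', 'e']
'b': index 1 in ['a', 'b', 'e'] -> ['b', 'a', 'e']
'e': index 2 in ['b', 'a', 'e'] -> ['e', 'b', 'a']
'b': index 1 in ['e', 'b', 'a'] -> ['b', 'e', 'a']
'b': index 0 in ['b', 'e', 'a'] -> ['b', 'e', 'a']


Output: [2, 0, 2, 2, 2, 2, 0, 2, 1, 2, 1, 0]


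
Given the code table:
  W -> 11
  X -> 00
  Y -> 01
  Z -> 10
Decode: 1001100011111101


Decoding:
10 -> Z
01 -> Y
10 -> Z
00 -> X
11 -> W
11 -> W
11 -> W
01 -> Y


Result: ZYZXWWWY


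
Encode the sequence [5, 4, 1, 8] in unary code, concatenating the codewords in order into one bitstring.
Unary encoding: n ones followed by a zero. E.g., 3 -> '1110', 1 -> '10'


Encode each number as n ones followed by a terminating 0:
  5 -> 111110 (6 bits)
  4 -> 11110 (5 bits)
  1 -> 10 (2 bits)
  8 -> 111111110 (9 bits)
Total length = 6 + 5 + 2 + 9 = 22 bits.

Unary([5, 4, 1, 8]) = 1111101111010111111110 (22 bits)


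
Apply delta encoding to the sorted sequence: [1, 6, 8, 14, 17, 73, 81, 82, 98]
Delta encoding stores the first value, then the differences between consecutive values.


First value: 1
Deltas:
  6 - 1 = 5
  8 - 6 = 2
  14 - 8 = 6
  17 - 14 = 3
  73 - 17 = 56
  81 - 73 = 8
  82 - 81 = 1
  98 - 82 = 16


Delta encoded: [1, 5, 2, 6, 3, 56, 8, 1, 16]


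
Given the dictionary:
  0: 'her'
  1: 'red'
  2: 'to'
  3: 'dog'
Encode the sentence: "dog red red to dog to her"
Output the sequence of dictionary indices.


Look up each word in the dictionary:
  'dog' -> 3
  'red' -> 1
  'red' -> 1
  'to' -> 2
  'dog' -> 3
  'to' -> 2
  'her' -> 0

Encoded: [3, 1, 1, 2, 3, 2, 0]


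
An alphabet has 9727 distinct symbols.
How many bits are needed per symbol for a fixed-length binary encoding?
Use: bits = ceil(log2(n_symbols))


log2(9727) = 13.2478
Bracket: 2^13 = 8192 < 9727 <= 2^14 = 16384
So ceil(log2(9727)) = 14

bits = ceil(log2(9727)) = ceil(13.2478) = 14 bits


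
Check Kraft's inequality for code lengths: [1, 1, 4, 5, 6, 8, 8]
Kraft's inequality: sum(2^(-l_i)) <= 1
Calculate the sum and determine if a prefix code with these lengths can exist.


Sum = 2^(-1) + 2^(-1) + 2^(-4) + 2^(-5) + 2^(-6) + 2^(-8) + 2^(-8)
    = 0.5 + 0.5 + 0.0625 + 0.03125 + 0.015625 + 0.00390625 + 0.00390625
    = 286/256 = 1.1171875
Since 1.1171875 > 1, Kraft's inequality is NOT satisfied.
A prefix code with these lengths CANNOT exist.

Kraft sum = 1.1171875. Not satisfied.


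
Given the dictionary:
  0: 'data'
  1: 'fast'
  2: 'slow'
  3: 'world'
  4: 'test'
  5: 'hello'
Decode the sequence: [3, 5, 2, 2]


Look up each index in the dictionary:
  3 -> 'world'
  5 -> 'hello'
  2 -> 'slow'
  2 -> 'slow'

Decoded: "world hello slow slow"


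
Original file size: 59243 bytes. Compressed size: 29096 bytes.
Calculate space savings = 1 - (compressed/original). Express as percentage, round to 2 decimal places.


ratio = compressed/original = 29096/59243 = 0.49113
savings = 1 - ratio = 1 - 0.49113 = 0.50887
as a percentage: 0.50887 * 100 = 50.89%

Space savings = 1 - 29096/59243 = 50.89%


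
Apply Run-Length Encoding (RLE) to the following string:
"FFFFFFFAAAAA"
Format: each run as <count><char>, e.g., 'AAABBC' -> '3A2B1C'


Scanning runs left to right:
  i=0: run of 'F' x 7 -> '7F'
  i=7: run of 'A' x 5 -> '5A'

RLE = 7F5A


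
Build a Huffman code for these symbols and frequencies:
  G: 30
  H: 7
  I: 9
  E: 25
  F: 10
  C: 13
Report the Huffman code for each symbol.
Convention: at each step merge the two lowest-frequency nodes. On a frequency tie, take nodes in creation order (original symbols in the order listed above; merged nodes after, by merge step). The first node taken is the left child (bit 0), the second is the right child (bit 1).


Huffman tree construction:
Step 1: Merge H(7) + I(9) = 16
Step 2: Merge F(10) + C(13) = 23
Step 3: Merge (H+I)(16) + (F+C)(23) = 39
Step 4: Merge E(25) + G(30) = 55
Step 5: Merge ((H+I)+(F+C))(39) + (E+G)(55) = 94
Read each symbol's code off the tree from the root (left child = 0, right child = 1).

Codes:
  G: 11 (length 2)
  H: 000 (length 3)
  I: 001 (length 3)
  E: 10 (length 2)
  F: 010 (length 3)
  C: 011 (length 3)
Average code length: 227/94 = 2.4149 bits/symbol


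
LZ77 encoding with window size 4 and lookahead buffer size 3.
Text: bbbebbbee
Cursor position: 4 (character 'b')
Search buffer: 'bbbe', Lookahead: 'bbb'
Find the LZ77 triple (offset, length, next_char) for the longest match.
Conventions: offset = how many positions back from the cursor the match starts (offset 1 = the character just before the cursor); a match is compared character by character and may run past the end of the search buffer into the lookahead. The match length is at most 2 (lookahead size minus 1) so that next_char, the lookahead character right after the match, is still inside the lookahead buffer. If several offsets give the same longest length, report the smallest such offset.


Try each offset into the search buffer:
  offset=1 (pos 3, char 'e'): match length 0
  offset=2 (pos 2, char 'b'): match length 1
  offset=3 (pos 1, char 'b'): match length 2
  offset=4 (pos 0, char 'b'): match length 2
Longest match has length 2, found at offsets 3, 4; take the smallest, offset 3.
next_char = character at position 4 + 2 = 6 -> 'b'

Best match: offset=3, length=2 (matching 'bb' starting at position 1)
LZ77 triple: (3, 2, 'b')


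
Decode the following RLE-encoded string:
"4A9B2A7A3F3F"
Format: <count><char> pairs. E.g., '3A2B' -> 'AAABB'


Expanding each <count><char> pair:
  4A -> 'AAAA'
  9B -> 'BBBBBBBBB'
  2A -> 'AA'
  7A -> 'AAAAAAA'
  3F -> 'FFF'
  3F -> 'FFF'

Decoded = AAAABBBBBBBBBAAAAAAAAAFFFFFF


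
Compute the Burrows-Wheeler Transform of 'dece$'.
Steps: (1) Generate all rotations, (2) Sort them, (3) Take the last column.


Rotations (sorted):
  0: $dece -> last char: e
  1: ce$de -> last char: e
  2: dece$ -> last char: $
  3: e$dec -> last char: c
  4: ece$d -> last char: d


BWT = ee$cd


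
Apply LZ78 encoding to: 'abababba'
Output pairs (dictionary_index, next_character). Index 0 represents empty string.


LZ78 encoding steps:
Dictionary: {0: ''}
Step 1: w='' (idx 0), next='a' -> output (0, 'a'), add 'a' as idx 1
Step 2: w='' (idx 0), next='b' -> output (0, 'b'), add 'b' as idx 2
Step 3: w='a' (idx 1), next='b' -> output (1, 'b'), add 'ab' as idx 3
Step 4: w='ab' (idx 3), next='b' -> output (3, 'b'), add 'abb' as idx 4
Step 5: w='a' (idx 1), end of input -> output (1, '')


Encoded: [(0, 'a'), (0, 'b'), (1, 'b'), (3, 'b'), (1, '')]


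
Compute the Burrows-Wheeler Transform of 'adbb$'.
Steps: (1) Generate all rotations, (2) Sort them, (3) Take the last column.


Rotations (sorted):
  0: $adbb -> last char: b
  1: adbb$ -> last char: $
  2: b$adb -> last char: b
  3: bb$ad -> last char: d
  4: dbb$a -> last char: a


BWT = b$bda


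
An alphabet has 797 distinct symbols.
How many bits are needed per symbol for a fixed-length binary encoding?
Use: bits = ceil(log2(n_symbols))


log2(797) = 9.6384
Bracket: 2^9 = 512 < 797 <= 2^10 = 1024
So ceil(log2(797)) = 10

bits = ceil(log2(797)) = ceil(9.6384) = 10 bits


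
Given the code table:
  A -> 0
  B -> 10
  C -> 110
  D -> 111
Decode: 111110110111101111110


Decoding:
111 -> D
110 -> C
110 -> C
111 -> D
10 -> B
111 -> D
111 -> D
0 -> A


Result: DCCDBDDA


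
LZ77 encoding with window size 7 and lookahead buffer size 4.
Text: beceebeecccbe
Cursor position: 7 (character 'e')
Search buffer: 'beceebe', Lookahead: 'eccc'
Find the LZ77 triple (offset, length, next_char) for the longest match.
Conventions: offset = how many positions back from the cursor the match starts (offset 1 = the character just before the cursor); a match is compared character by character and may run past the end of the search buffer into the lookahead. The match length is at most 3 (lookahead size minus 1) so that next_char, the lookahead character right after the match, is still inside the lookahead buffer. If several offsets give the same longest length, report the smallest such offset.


Try each offset into the search buffer:
  offset=1 (pos 6, char 'e'): match length 1
  offset=2 (pos 5, char 'b'): match length 0
  offset=3 (pos 4, char 'e'): match length 1
  offset=4 (pos 3, char 'e'): match length 1
  offset=5 (pos 2, char 'c'): match length 0
  offset=6 (pos 1, char 'e'): match length 2
  offset=7 (pos 0, char 'b'): match length 0
Longest match has length 2 at offset 6.
next_char = character at position 7 + 2 = 9 -> 'c'

Best match: offset=6, length=2 (matching 'ec' starting at position 1)
LZ77 triple: (6, 2, 'c')


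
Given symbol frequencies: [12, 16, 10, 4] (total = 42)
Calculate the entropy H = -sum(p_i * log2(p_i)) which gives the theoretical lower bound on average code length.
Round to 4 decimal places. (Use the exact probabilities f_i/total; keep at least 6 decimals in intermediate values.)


Per-symbol terms -p_i * log2(p_i) with p_i = f_i/42:
  p = 12/42 = 0.285714: log2(p) = -1.807355, -p*log2(p) = 0.516387
  p = 16/42 = 0.380952: log2(p) = -1.392317, -p*log2(p) = 0.530407
  p = 10/42 = 0.238095: log2(p) = -2.070389, -p*log2(p) = 0.492950
  p = 4/42 = 0.095238: log2(p) = -3.392317, -p*log2(p) = 0.323078
H = 0.516387 + 0.530407 + 0.492950 + 0.323078 = 1.862822

H = 1.8628 bits/symbol


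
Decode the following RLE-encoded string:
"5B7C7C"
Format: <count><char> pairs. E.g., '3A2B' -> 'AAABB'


Expanding each <count><char> pair:
  5B -> 'BBBBB'
  7C -> 'CCCCCCC'
  7C -> 'CCCCCCC'

Decoded = BBBBBCCCCCCCCCCCCCC


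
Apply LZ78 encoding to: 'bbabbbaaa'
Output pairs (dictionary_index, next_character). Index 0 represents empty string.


LZ78 encoding steps:
Dictionary: {0: ''}
Step 1: w='' (idx 0), next='b' -> output (0, 'b'), add 'b' as idx 1
Step 2: w='b' (idx 1), next='a' -> output (1, 'a'), add 'ba' as idx 2
Step 3: w='b' (idx 1), next='b' -> output (1, 'b'), add 'bb' as idx 3
Step 4: w='ba' (idx 2), next='a' -> output (2, 'a'), add 'baa' as idx 4
Step 5: w='' (idx 0), next='a' -> output (0, 'a'), add 'a' as idx 5


Encoded: [(0, 'b'), (1, 'a'), (1, 'b'), (2, 'a'), (0, 'a')]


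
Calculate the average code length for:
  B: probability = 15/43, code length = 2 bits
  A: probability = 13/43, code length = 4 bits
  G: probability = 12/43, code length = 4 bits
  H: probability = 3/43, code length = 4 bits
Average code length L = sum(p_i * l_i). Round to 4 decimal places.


Weighted contributions p_i * l_i:
  B: (15/43) * 2 = 30/43
  A: (13/43) * 4 = 52/43
  G: (12/43) * 4 = 48/43
  H: (3/43) * 4 = 12/43
Sum = (30 + 52 + 48 + 12)/43 = 142/43

L = 142/43 = 3.3023 bits/symbol


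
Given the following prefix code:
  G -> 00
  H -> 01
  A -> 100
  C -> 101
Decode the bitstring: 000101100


Decoding step by step:
Bits 00 -> G
Bits 01 -> H
Bits 01 -> H
Bits 100 -> A


Decoded message: GHHA


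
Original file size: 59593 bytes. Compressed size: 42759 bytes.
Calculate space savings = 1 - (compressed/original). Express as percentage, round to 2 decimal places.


ratio = compressed/original = 42759/59593 = 0.717517
savings = 1 - ratio = 1 - 0.717517 = 0.282483
as a percentage: 0.282483 * 100 = 28.25%

Space savings = 1 - 42759/59593 = 28.25%


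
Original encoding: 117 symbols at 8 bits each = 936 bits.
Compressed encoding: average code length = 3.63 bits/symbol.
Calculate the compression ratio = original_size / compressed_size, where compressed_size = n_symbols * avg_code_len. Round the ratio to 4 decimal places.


original_size = n_symbols * orig_bits = 117 * 8 = 936 bits
compressed_size = n_symbols * avg_code_len = 117 * 3.63 = 424.71 bits
ratio = original_size / compressed_size = 936 / 424.71 = 2.2039

Compression ratio = 2.2039


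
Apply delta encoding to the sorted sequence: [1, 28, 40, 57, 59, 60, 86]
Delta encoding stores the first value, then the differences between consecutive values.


First value: 1
Deltas:
  28 - 1 = 27
  40 - 28 = 12
  57 - 40 = 17
  59 - 57 = 2
  60 - 59 = 1
  86 - 60 = 26


Delta encoded: [1, 27, 12, 17, 2, 1, 26]


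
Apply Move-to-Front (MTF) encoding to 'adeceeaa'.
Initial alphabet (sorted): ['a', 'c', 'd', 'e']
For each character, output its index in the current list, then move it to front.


MTF encoding:
'a': index 0 in ['a', 'c', 'd', 'e'] -> ['a', 'c', 'd', 'e']
'd': index 2 in ['a', 'c', 'd', 'e'] -> ['d', 'a', 'c', 'e']
'e': index 3 in ['d', 'a', 'c', 'e'] -> ['e', 'd', 'a', 'c']
'c': index 3 in ['e', 'd', 'a', 'c'] -> ['c', 'e', 'd', 'a']
'e': index 1 in ['c', 'e', 'd', 'a'] -> ['e', 'c', 'd', 'a']
'e': index 0 in ['e', 'c', 'd', 'a'] -> ['e', 'c', 'd', 'a']
'a': index 3 in ['e', 'c', 'd', 'a'] -> ['a', 'e', 'c', 'd']
'a': index 0 in ['a', 'e', 'c', 'd'] -> ['a', 'e', 'c', 'd']


Output: [0, 2, 3, 3, 1, 0, 3, 0]


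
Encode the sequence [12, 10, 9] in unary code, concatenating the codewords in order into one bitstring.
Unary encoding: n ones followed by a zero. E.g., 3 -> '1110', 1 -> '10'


Encode each number as n ones followed by a terminating 0:
  12 -> 1111111111110 (13 bits)
  10 -> 11111111110 (11 bits)
  9 -> 1111111110 (10 bits)
Total length = 13 + 11 + 10 = 34 bits.

Unary([12, 10, 9]) = 1111111111110111111111101111111110 (34 bits)


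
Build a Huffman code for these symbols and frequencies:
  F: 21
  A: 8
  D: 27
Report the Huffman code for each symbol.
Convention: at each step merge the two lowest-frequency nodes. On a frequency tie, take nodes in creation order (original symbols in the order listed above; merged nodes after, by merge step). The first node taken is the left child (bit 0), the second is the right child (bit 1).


Huffman tree construction:
Step 1: Merge A(8) + F(21) = 29
Step 2: Merge D(27) + (A+F)(29) = 56
Read each symbol's code off the tree from the root (left child = 0, right child = 1).

Codes:
  F: 11 (length 2)
  A: 10 (length 2)
  D: 0 (length 1)
Average code length: 85/56 = 1.5179 bits/symbol


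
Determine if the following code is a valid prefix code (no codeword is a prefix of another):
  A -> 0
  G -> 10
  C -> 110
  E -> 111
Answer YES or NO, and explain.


Checking each pair (does one codeword prefix another?):
  A='0' vs G='10': no prefix
  A='0' vs C='110': no prefix
  A='0' vs E='111': no prefix
  G='10' vs A='0': no prefix
  G='10' vs C='110': no prefix
  G='10' vs E='111': no prefix
  C='110' vs A='0': no prefix
  C='110' vs G='10': no prefix
  C='110' vs E='111': no prefix
  E='111' vs A='0': no prefix
  E='111' vs G='10': no prefix
  E='111' vs C='110': no prefix
No violation found over all pairs.

YES -- this is a valid prefix code. No codeword is a prefix of any other codeword.


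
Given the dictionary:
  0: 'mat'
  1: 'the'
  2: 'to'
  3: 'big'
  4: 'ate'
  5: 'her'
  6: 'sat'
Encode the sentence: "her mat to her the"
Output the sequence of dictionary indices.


Look up each word in the dictionary:
  'her' -> 5
  'mat' -> 0
  'to' -> 2
  'her' -> 5
  'the' -> 1

Encoded: [5, 0, 2, 5, 1]
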